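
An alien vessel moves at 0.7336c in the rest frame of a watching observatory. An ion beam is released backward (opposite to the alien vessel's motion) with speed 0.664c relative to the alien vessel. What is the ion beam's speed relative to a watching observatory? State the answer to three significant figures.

0.136c

In units of c, u = (u' + v)/(1 + u'v) with u' = −0.664 and v = 0.7336.
Numerator: −0.664 + 0.7336 = 0.0696. Denominator: 1 + (−0.664)(0.7336) = 0.5128896.
u = 0.0696/0.5128896 = 0.1357, so the speed is 0.136c.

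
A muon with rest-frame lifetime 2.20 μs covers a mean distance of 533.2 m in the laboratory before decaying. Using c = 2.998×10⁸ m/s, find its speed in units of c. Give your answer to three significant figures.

d = βγcτ ⇒ βγ = d/(cτ) = 533.2 m / (659.56 m) = 0.80842.
β = (βγ)/√(1+(βγ)²) = 0.80842/√1.653543 = 0.629.

0.629c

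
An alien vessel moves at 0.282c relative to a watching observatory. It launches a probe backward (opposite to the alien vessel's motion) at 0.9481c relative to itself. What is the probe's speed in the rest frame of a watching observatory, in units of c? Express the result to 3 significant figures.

0.909c

In units of c, u = (u' + v)/(1 + u'v) with u' = −0.9481 and v = 0.282.
Numerator: −0.9481 + 0.282 = −0.6661. Denominator: 1 + (−0.9481)(0.282) = 0.7326358.
u = −0.6661/0.7326358 = −0.90918, so the speed is 0.909c.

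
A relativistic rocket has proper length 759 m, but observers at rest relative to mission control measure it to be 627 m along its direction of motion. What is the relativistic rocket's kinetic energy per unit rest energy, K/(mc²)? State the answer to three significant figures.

Length contraction gives γ = L₀/L = 759/627 = 1.21053.
Since K = (γ−1)mc², K/(mc²) = 1.21053 − 1 = 0.211.

0.211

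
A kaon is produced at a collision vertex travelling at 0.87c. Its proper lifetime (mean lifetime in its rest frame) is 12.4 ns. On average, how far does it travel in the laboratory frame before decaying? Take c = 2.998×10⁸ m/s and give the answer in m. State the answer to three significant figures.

6.56 m

Lorentz factor: γ = (1 − 0.7569)^(−1/2) = 2.0282.
Lab-frame lifetime: Δt = γτ = 2.0282 × 12.4 ns = 25.15 ns.
Distance: d = vΔt = 0.87 × 2.998×10⁸ m/s × 2.5150×10^-8 s = 6.56 m.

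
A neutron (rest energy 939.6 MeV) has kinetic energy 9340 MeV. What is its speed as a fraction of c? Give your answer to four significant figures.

K = (γ−1)mc², so γ = 1 + 9340/939.6 = 10.94.
Then v/c = √(1 − γ⁻²) = √(1 − 0.00835536) = √0.99164464 = 0.9958.

0.9958c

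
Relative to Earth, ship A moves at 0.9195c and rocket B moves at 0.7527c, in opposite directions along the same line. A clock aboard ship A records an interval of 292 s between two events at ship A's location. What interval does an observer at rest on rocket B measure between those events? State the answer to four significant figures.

1909 s

The velocity of ship A relative to rocket B is (0.9195 + 0.7527)c / (1 + 0.9195×0.7527) = 0.98823c; relative speed 0.98823c.
At |u| = 0.98823c, γ = (1 − 0.976599)^(−1/2) = 6.5371.
The clock on ship A records proper time, so rocket B measures Δt = γΔτ = 6.5371 × 292 = 1909 s.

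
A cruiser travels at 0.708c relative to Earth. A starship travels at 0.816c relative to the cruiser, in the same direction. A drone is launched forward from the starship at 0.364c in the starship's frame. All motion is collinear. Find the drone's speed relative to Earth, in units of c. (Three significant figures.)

0.984c

First combine the drone and starship (S''→S'): u₁ = (0.364 + 0.816)/(1 + 0.364×0.816) = 1.18/1.297024 = 0.90977.
Then combine with the cruiser (S'→S): u = (0.90977 + 0.708)/(1 + 0.90977×0.708) = 1.61777/1.64411716 = 0.98397.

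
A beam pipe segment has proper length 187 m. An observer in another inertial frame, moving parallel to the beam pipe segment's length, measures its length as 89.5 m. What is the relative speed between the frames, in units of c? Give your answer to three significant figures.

Length contraction gives γ = L₀/L = 187/89.5 = 2.0894.
β = √(1 − 1/γ²) = √0.770936 = 0.878.

0.878c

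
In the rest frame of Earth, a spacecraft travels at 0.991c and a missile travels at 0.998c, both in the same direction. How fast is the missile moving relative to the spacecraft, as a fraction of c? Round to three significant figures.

0.637c

Transform to the spacecraft's frame: u' = (u − v)/(1 − uv/c²).
u' = (0.998 − 0.991)/(1 − 0.998×0.991) = 0.007/0.010982 = 0.63741.
Speed in the spacecraft's frame: 0.637c (in the same direction).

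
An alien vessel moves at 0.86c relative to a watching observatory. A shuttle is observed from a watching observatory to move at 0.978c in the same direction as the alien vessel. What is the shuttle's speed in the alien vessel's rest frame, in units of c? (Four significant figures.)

Transform to the alien vessel's frame: u' = (u − v)/(1 − uv/c²).
u' = (0.978 − 0.86)/(1 − 0.978×0.86) = 0.118/0.15892 = 0.74251.
Speed in the alien vessel's frame: 0.7425c (in the same direction).

0.7425c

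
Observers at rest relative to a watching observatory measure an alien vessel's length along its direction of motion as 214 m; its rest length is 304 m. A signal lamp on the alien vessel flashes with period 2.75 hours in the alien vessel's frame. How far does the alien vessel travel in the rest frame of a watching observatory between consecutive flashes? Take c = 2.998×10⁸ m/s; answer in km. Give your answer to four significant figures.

2.995×10^9 km

γ = L₀/L = 304/214 = 1.42056.
β = √(1 − 1/γ²) = 0.71025. Lab-frame period = γτ = 1.42056×2.75 hours = 3.9065 hours. Distance = βc × γτ = 0.71025 × 2.998×10⁸ m/s × 14063.4 s = 2.9946×10^12 m = 2.995×10^9 km.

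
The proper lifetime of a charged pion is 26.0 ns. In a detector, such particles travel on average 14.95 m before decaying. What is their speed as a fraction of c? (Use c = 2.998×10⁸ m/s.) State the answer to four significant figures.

0.8867c

d = βγcτ ⇒ βγ = d/(cτ) = 14.95 m / (7.7948 m) = 1.9179.
β = (βγ)/√(1+(βγ)²) = 1.9179/√4.67834 = 0.8867.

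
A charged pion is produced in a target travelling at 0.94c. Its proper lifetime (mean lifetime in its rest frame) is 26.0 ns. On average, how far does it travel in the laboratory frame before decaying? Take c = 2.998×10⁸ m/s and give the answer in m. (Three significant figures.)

21.5 m

Lorentz factor: γ = (1 − 0.8836)^(−1/2) = 2.9311.
Lab-frame lifetime: Δt = γτ = 2.9311 × 26.0 ns = 76.209 ns.
Distance: d = vΔt = 0.94 × 2.998×10⁸ m/s × 7.6209×10^-8 s = 21.5 m.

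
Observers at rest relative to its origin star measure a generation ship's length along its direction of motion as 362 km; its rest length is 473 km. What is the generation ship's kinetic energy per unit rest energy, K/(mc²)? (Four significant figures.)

γ = L₀/L = 473/362 = 1.30663.
K/(mc²) = γ − 1 = 1.30663 − 1 = 0.3066.

0.3066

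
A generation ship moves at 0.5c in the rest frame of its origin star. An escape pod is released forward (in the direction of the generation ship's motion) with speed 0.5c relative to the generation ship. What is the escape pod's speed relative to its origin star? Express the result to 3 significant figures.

0.800c

Relativistic velocity addition: u = (u' + v)/(1 + u'v/c²), with u' = 0.5c and v = 0.5c.
Numerator: 0.5 + 0.5 = 1. Denominator: 1 + (0.5)(0.5) = 1.25.
u = 1/1.25 = 0.8, so the speed is 0.800c.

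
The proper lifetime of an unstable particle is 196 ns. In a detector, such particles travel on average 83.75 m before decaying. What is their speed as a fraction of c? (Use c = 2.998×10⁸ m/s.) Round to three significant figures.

0.819c

Let x = d/(cτ) = 83.75 m / (2.998×10⁸ m/s × 1.960×10^-7 s) = 1.4253. Since d = βγcτ, x = βγ = β/√(1−β²).
Solving: β² = x²/(1+x²) = 2.03148/3.03148 = 0.670128, so β = 0.819.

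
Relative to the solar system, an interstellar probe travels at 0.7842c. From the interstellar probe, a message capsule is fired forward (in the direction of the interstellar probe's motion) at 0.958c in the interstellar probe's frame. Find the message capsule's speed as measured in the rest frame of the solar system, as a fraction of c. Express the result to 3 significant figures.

Relativistic velocity addition: u = (u' + v)/(1 + u'v/c²), with u' = 0.958c and v = 0.7842c.
Numerator: 0.958 + 0.7842 = 1.7422. Denominator: 1 + (0.958)(0.7842) = 1.7512636.
u = 1.7422/1.7512636 = 0.99482, so the speed is 0.995c.

0.995c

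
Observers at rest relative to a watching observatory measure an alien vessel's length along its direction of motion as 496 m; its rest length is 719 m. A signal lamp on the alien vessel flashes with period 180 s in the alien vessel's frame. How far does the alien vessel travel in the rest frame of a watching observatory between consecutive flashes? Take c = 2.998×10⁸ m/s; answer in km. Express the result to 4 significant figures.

5.663×10^7 km

Length contraction gives γ = L₀/L = 719/496 = 1.4496.
β = √(1 − 1/γ²) = 0.72396. Lab-frame period = γτ = 1.4496×180 s = 260.93 s. Distance = βc × γτ = 0.72396 × 2.998×10⁸ m/s × 260.93 s = 5.6633×10^10 m = 5.663×10^7 km.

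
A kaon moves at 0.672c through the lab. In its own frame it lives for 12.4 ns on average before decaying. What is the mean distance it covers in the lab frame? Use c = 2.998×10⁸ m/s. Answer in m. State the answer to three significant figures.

With β = 0.672, γ = 1/√(1 − 0.672²) = 1/√0.548416 = 1.3503.
Lab-frame lifetime: Δt = γτ = 1.3503 × 12.4 ns = 16.744 ns.
Distance: d = vΔt = 0.672 × 2.998×10⁸ m/s × 1.6744×10^-8 s = 3.37 m.

3.37 m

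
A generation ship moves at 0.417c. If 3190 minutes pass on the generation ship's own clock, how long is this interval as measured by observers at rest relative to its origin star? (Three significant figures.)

3510 minutes

Lorentz factor: γ = (1 − 0.173889)^(−1/2) = 1.1002.
The onboard clock measures proper time, so the interval in the rest frame of its origin star is dilated: Δt = γ·Δτ = 1.1002 × 3190 minutes = 3510 minutes.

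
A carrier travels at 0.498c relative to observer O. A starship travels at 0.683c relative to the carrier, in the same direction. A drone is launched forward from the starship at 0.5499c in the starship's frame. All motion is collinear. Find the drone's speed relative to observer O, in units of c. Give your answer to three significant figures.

0.964c

First combine the drone and starship (S''→S'): u₁ = (0.5499 + 0.683)/(1 + 0.5499×0.683) = 1.2329/1.3755817 = 0.89628.
Then combine with the carrier (S'→S): u = (0.89628 + 0.498)/(1 + 0.89628×0.498) = 1.39428/1.44634744 = 0.964.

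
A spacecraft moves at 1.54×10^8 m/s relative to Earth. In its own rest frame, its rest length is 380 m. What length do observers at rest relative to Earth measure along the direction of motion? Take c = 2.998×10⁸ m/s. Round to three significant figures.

β = v/c = (1.54×10^8 m/s)/(2.998×10⁸ m/s) = 0.513676.
γ = 1/√(1 − β²) = 1/√(1 − 0.263863) = 1/√0.736137 = 1/0.857984 = 1.1655.
Along the direction of motion the measured length is L₀/γ = 380/1.1655 = 326 m.

326 m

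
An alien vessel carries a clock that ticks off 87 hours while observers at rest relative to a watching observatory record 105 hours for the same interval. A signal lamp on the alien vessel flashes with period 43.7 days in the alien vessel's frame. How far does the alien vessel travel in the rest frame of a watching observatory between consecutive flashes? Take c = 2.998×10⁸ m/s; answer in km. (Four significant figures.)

From Δt = γΔτ: γ = 105/87 = 1.2069.
β = √(1 − 1/γ²) = 0.55989. Lab-frame period = γτ = 1.2069×43.7 days = 52.742 days. Distance = βc × γτ = 0.55989 × 2.998×10⁸ m/s × 4556908.8 s = 7.6490×10^14 m = 7.649×10^11 km.

7.649×10^11 km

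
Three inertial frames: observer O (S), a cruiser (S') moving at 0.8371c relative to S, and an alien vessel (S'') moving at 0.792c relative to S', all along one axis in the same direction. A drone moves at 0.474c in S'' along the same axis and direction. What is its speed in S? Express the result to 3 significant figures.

0.993c

Apply u = (u'+v)/(1+u'v) twice. Drone in the cruiser frame: (0.474+0.792)/(1+0.474·0.792) = 1.266/1.375408 = 0.92045c.
That velocity, transformed to the rest frame of observer O: (0.92045+0.8371)/(1+0.92045·0.8371) = 1.75755/1.770508695 = 0.99268c.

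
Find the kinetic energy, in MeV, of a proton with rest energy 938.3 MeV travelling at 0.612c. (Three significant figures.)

γ = 1/√(1 − β²) = 1/√(1 − 0.374544) = 1/√0.625456 = 1/0.790858 = 1.26445.
Kinetic energy: K = (γ − 1)mc² = (1.26445 − 1) × 938.3 MeV = 0.26445 × 938.3 = 248 MeV.

248 MeV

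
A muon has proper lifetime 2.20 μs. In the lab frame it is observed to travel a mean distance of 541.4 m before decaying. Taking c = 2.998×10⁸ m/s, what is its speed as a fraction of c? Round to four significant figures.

0.6345c

d = βγcτ ⇒ βγ = d/(cτ) = 541.4 m / (659.56 m) = 0.82085.
β = (βγ)/√(1+(βγ)²) = 0.82085/√1.673795 = 0.6345.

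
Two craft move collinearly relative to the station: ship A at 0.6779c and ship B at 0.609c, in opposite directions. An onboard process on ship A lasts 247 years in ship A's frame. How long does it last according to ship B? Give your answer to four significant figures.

Speed of ship A in ship B's frame: u = (v_A + v_B)/(1 + v_A v_B/c²) = (0.6779 + 0.609)/(1 + 0.6779×0.609) = 1.2869/1.4128411 = 0.91086; |u| = 0.91086c.
At |u| = 0.91086c, γ = (1 − 0.829666)^(−1/2) = 2.423.
The clock on ship A records proper time, so ship B measures Δt = γΔτ = 2.423 × 247 = 598.5 years.

598.5 years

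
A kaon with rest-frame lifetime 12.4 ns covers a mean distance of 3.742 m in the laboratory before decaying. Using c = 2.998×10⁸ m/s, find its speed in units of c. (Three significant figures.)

d = βγcτ ⇒ βγ = d/(cτ) = 3.742 m / (3.71752 m) = 1.0066.
β = (βγ)/√(1+(βγ)²) = 1.0066/√2.01324 = 0.709.

0.709c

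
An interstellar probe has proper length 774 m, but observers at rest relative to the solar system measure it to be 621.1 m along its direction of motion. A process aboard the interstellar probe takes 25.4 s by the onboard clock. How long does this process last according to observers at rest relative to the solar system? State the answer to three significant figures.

31.7 s

From L = L₀/γ: γ = 774/621.1 = 1.24618.
The same γ dilates the second interval: 1.24618 × 25.4 s = 31.7 s.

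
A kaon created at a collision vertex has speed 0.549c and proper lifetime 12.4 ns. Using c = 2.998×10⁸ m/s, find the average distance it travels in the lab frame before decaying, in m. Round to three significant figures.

2.44 m

β² = 0.301401, so γ = 1/√0.698599 = 1.1964.
Lab-frame lifetime: Δt = γτ = 1.1964 × 12.4 ns = 14.835 ns.
Distance: d = vΔt = 0.549 × 2.998×10⁸ m/s × 1.4835×10^-8 s = 2.44 m.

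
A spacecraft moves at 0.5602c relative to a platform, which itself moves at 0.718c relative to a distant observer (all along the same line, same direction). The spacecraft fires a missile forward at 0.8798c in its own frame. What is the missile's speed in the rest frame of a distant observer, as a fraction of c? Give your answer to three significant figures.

0.994c

Apply u = (u'+v)/(1+u'v) twice. Missile in the platform frame: (0.8798+0.5602)/(1+0.8798·0.5602) = 1.44/1.49286396 = 0.96459c.
That velocity, transformed to the rest frame of a distant observer: (0.96459+0.718)/(1+0.96459·0.718) = 1.68259/1.69257562 = 0.9941c.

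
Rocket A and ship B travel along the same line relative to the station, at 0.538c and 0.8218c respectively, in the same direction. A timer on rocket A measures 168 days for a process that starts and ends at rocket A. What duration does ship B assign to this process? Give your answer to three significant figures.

Transform rocket A's velocity into ship B's frame: (0.538 − 0.8218)/(1 − 0.538·0.8218) = −0.2838/0.5578716, so the relative speed is 0.50872c.
At |u| = 0.50872c, γ = (1 − 0.258796)^(−1/2) = 1.1615.
The clock on rocket A records proper time, so ship B measures Δt = γΔτ = 1.1615 × 168 = 195 days.

195 days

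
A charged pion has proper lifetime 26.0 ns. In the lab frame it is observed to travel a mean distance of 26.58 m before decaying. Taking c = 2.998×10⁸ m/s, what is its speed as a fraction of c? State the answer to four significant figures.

0.9596c

d = βγcτ ⇒ βγ = d/(cτ) = 26.58 m / (7.7948 m) = 3.41.
β = (βγ)/√(1+(βγ)²) = 3.41/√12.6281 = 0.9596.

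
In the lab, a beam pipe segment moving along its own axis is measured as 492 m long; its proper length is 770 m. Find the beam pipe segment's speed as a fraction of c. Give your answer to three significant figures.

0.769c

Length contraction gives γ = L₀/L = 770/492 = 1.565.
β = √(1 − 1/γ²) = √0.591708 = 0.769.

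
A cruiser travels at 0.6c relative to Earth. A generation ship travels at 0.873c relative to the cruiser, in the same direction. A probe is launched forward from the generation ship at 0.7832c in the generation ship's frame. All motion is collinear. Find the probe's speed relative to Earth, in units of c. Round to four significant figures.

0.9959c

First combine the probe and generation ship (S''→S'): u₁ = (0.7832 + 0.873)/(1 + 0.7832×0.873) = 1.6562/1.6837336 = 0.98365.
Then combine with the cruiser (S'→S): u = (0.98365 + 0.6)/(1 + 0.98365×0.6) = 1.58365/1.59019 = 0.99589.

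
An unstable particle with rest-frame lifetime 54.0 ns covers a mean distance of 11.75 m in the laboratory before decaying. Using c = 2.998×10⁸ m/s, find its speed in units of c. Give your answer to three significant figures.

0.587c

Lab distance = (lab lifetime)·v = γτ·βc, so βγ = d/(cτ) = 11.75/(2.998×10⁸ × 5.400×10^-8) = 0.72579.
With βγ = 0.72579: γ² = 1 + (βγ)² = 1.526771, and β = (βγ)/γ = 0.72579/1.23563 = 0.587.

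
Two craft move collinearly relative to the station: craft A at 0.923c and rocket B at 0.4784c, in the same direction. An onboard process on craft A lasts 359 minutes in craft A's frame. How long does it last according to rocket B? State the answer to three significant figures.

593 minutes

Speed of craft A in rocket B's frame: u = (v_A − v_B)/(1 − v_A v_B/c²) = (0.923 − 0.4784)/(1 − 0.923×0.4784) = 0.4446/0.5584368 = 0.79615; |u| = 0.79615c.
At |u| = 0.79615c, γ = (1 − 0.633855)^(−1/2) = 1.6526.
Craft A's interval is proper; time dilation gives Δt_B = γΔτ = 1.6526 × 359 minutes = 593 minutes.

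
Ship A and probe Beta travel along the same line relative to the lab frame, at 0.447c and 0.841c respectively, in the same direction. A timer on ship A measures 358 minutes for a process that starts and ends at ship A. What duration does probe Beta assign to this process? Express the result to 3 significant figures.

The velocity of ship A relative to probe Beta is (0.447 − 0.841)c / (1 − 0.447×0.841) = −0.63134c; relative speed 0.63134c.
γ for this relative speed: γ = 1/√(1 − 0.39859) = 1.2895.
Ship A's interval is proper; time dilation gives Δt_B = γΔτ = 1.2895 × 358 minutes = 462 minutes.

462 minutes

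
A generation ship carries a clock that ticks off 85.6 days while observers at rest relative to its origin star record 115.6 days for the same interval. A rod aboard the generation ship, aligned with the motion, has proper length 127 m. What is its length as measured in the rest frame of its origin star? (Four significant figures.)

The time-dilation ratio gives γ = 115.6/85.6 = 1.35047.
The rod contracts by the same γ: 127 m / 1.35047 = 94.04 m.

94.04 m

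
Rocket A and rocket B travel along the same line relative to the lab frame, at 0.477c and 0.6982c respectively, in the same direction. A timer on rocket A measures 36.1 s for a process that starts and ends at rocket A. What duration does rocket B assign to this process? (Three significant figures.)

38.3 s

The velocity of rocket A relative to rocket B is (0.477 − 0.6982)c / (1 − 0.477×0.6982) = −0.33165c; relative speed 0.33165c.
γ for this relative speed: γ = 1/√(1 − 0.109992) = 1.06.
Rocket A's interval is proper; time dilation gives Δt_B = γΔτ = 1.06 × 36.1 s = 38.3 s.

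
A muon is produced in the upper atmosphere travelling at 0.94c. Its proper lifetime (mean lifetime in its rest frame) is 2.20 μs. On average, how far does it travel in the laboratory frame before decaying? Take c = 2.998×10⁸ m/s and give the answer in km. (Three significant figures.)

1.82 km

With β = 0.94, γ = 1/√(1 − 0.94²) = 1/√0.1164 = 2.9311.
Lab-frame lifetime: Δt = γτ = 2.9311 × 2.20 μs = 6.4484 μs.
Distance: d = vΔt = 0.94 × 2.998×10⁸ m/s × 6.4484×10^-6 s = 1820 m = 1.82 km.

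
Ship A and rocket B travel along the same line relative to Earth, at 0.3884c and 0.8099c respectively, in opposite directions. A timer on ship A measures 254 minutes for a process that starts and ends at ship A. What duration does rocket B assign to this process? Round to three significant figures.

618 minutes

The velocity of ship A relative to rocket B is (0.3884 + 0.8099)c / (1 + 0.3884×0.8099) = 0.91156c; relative speed 0.91156c.
At |u| = 0.91156c, γ = (1 − 0.830942)^(−1/2) = 2.4321.
Ship A's interval is proper; time dilation gives Δt_B = γΔτ = 2.4321 × 254 minutes = 618 minutes.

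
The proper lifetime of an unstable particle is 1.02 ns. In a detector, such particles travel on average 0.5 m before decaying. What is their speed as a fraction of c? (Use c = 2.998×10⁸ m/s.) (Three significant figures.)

0.853c

Lab distance = (lab lifetime)·v = γτ·βc, so βγ = d/(cτ) = 0.5000/(2.998×10⁸ × 1.020×10^-9) = 1.6351.
With βγ = 1.6351: γ² = 1 + (βγ)² = 3.67355, and β = (βγ)/γ = 1.6351/1.91665 = 0.853.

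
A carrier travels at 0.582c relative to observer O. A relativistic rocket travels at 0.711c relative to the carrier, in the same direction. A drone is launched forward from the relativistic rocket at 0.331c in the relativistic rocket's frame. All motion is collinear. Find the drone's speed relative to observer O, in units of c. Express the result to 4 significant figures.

0.9561c

First combine the drone and relativistic rocket (S''→S'): u₁ = (0.331 + 0.711)/(1 + 0.331×0.711) = 1.042/1.235341 = 0.84349.
Then combine with the carrier (S'→S): u = (0.84349 + 0.582)/(1 + 0.84349×0.582) = 1.42549/1.49091118 = 0.95612.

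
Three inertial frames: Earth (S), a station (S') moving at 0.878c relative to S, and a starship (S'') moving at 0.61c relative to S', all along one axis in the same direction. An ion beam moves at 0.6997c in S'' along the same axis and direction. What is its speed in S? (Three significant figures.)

0.994c

Apply u = (u'+v)/(1+u'v) twice. Ion beam in the station frame: (0.6997+0.61)/(1+0.6997·0.61) = 1.3097/1.426817 = 0.91792c.
That velocity, transformed to the rest frame of Earth: (0.91792+0.878)/(1+0.91792·0.878) = 1.79592/1.80593376 = 0.99446c.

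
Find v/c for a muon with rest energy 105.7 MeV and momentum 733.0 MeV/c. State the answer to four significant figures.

βγ = pc/(mc²) = 733.0/105.7 = 6.9347.
Since γ² = 1 + (βγ)² = 49.0901, γ = √49.0901 = 7.00643, and β = (βγ)/γ = 6.9347/7.00643 = 0.9898.

0.9898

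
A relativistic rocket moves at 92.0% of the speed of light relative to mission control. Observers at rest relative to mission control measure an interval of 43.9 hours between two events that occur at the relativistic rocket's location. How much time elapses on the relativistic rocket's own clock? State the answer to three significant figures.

17.2 hours

Lorentz factor: γ = (1 − 0.8464)^(−1/2) = 2.5516.
The moving clock records proper time: Δτ = Δt/γ = 43.9/2.5516 = 17.2 hours.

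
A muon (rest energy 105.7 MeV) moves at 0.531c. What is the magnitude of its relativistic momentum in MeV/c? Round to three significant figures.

66.2 MeV/c

β² = 0.281961, so γ = 1/√0.718039 = 1.1801.
Momentum: p = γβ·mc = 1.1801 × 0.531 × 105.7 MeV/c = 66.2 MeV/c.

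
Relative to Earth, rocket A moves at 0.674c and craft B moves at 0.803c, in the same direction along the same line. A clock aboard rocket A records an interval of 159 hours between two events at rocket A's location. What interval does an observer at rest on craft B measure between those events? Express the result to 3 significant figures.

166 hours

Transform rocket A's velocity into craft B's frame: (0.674 − 0.803)/(1 − 0.674·0.803) = −0.129/0.458778, so the relative speed is 0.28118c.
γ for this relative speed: γ = 1/√(1 − 0.0790622) = 1.042.
Rocket A's interval is proper; time dilation gives Δt_B = γΔτ = 1.042 × 159 hours = 166 hours.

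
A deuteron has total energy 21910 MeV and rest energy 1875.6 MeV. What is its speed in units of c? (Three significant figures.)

0.996c

γ = E/(mc²) = 21910/1875.6 = 11.682.
β = √(1 − 1/γ²) = √(1 − 0.00732766) = √0.99267234 = 0.996.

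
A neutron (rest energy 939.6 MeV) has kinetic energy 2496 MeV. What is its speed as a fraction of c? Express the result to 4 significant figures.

0.9619c

K = (γ−1)mc², so γ = 1 + 2496/939.6 = 3.6564.
Then v/c = √(1 − γ⁻²) = √(1 − 0.0747985) = √0.9252015 = 0.9619.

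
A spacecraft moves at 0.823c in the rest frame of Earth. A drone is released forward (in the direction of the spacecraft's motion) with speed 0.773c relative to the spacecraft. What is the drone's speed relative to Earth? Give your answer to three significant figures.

0.975c

Relativistic velocity addition: u = (u' + v)/(1 + u'v/c²), with u' = 0.773c and v = 0.823c.
Numerator: 0.773 + 0.823 = 1.596. Denominator: 1 + (0.773)(0.823) = 1.636179.
u = 1.596/1.636179 = 0.97544, so the speed is 0.975c.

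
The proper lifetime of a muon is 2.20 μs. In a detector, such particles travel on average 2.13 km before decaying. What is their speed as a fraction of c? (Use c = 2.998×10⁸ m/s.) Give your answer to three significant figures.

0.955c

Let x = d/(cτ) = 2130 m / (2.998×10⁸ m/s × 2.200×10^-6 s) = 3.2294. Since d = βγcτ, x = βγ = β/√(1−β²).
Solving: β² = x²/(1+x²) = 10.429/11.429 = 0.912503, so β = 0.955.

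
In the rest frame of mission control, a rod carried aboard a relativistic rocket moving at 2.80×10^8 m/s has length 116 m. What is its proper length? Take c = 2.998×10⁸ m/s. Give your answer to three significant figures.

β = v/c = (2.80×10^8 m/s)/(2.998×10⁸ m/s) = 0.933956.
Lorentz factor: γ = (1 − 0.8722738)^(−1/2) = 2.7981.
Proper length: L₀ = γ·L = 2.7981 × 116 = 325 m.

325 m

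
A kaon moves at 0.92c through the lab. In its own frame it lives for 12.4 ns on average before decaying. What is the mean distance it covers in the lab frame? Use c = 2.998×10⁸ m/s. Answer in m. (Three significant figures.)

γ = 1/√(1 − β²) = 1/√(1 − 0.8464) = 1/√0.1536 = 1/0.391918 = 2.5516.
Lab-frame lifetime: Δt = γτ = 2.5516 × 12.4 ns = 31.64 ns.
Distance: d = vΔt = 0.92 × 2.998×10⁸ m/s × 3.1640×10^-8 s = 8.73 m.

8.73 m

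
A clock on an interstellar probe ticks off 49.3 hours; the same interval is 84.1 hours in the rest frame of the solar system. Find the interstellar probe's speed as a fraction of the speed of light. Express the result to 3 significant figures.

0.810c

γ = Δt/Δτ = 84.1/49.3 = 1.7059.
β = √(1 − 1/γ²) = √(1 − 0.343631) = √0.656369 = 0.810.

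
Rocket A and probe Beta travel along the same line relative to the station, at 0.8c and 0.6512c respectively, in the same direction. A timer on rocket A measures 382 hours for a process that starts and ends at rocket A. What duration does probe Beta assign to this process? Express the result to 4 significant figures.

The velocity of rocket A relative to probe Beta is (0.8 − 0.6512)c / (1 − 0.8×0.6512) = 0.31062c; relative speed 0.31062c.
At |u| = 0.31062c, γ = (1 − 0.0964848)^(−1/2) = 1.052.
Rocket A's interval is proper; time dilation gives Δt_B = γΔτ = 1.052 × 382 hours = 401.9 hours.

401.9 hours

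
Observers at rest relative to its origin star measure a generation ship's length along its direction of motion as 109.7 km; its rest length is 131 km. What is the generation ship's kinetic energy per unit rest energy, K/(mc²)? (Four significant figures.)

0.1942

Length contraction gives γ = L₀/L = 131/109.7 = 1.19417.
Since K = (γ−1)mc², K/(mc²) = 1.19417 − 1 = 0.1942.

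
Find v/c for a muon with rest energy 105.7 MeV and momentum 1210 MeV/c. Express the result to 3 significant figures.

pc/(mc²) = 1210/105.7 = 11.447 = βγ = β/√(1−β²).
So β² = x²/(1 + x²) with x = 11.447: x² = 131.034, β² = 131.034/132.034 = 0.992426, β = 0.996.

0.996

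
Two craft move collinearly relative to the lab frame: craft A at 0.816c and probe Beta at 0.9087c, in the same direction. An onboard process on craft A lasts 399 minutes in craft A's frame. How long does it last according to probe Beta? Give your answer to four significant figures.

The velocity of craft A relative to probe Beta is (0.816 − 0.9087)c / (1 − 0.816×0.9087) = −0.35861c; relative speed 0.35861c.
γ for this relative speed: γ = 1/√(1 − 0.128601) = 1.0713.
Craft A's interval is proper; time dilation gives Δt_B = γΔτ = 1.0713 × 399 minutes = 427.4 minutes.

427.4 minutes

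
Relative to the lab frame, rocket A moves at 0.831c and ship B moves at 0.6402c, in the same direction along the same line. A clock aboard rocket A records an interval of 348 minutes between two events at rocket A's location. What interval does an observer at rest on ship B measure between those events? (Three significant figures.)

Transform rocket A's velocity into ship B's frame: (0.831 − 0.6402)/(1 − 0.831·0.6402) = 0.1908/0.4679938, so the relative speed is 0.4077c.
At |u| = 0.4077c, γ = (1 − 0.166219)^(−1/2) = 1.0952.
Rocket A's interval is proper; time dilation gives Δt_B = γΔτ = 1.0952 × 348 minutes = 381 minutes.

381 minutes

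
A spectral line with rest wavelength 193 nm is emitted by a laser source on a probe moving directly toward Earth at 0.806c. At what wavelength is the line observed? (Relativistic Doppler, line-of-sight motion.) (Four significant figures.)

63.26 nm

Relativistic Doppler for wavelength: λ_obs = λ_src · √((1−β)/(1+β)).
With β = 0.806: factor = √(0.194/1.806) = 0.32775.
λ_obs = 193 × 0.32775 = 63.26 nm.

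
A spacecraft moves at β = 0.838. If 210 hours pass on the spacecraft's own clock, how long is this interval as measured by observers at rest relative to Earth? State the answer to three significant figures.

γ = 1/√(1 − β²) = 1/√(1 − 0.702244) = 1/√0.297756 = 1/0.54567 = 1.8326.
The onboard clock measures proper time, so the interval in the rest frame of Earth is dilated: Δt = γ·Δτ = 1.8326 × 210 hours = 385 hours.

385 hours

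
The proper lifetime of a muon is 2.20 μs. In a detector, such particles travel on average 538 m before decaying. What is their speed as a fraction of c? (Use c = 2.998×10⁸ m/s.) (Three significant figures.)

Let x = d/(cτ) = 538.0 m / (2.998×10⁸ m/s × 2.200×10^-6 s) = 0.8157. Since d = βγcτ, x = βγ = β/√(1−β²).
Solving: β² = x²/(1+x²) = 0.665366/1.665366 = 0.399531, so β = 0.632.

0.632c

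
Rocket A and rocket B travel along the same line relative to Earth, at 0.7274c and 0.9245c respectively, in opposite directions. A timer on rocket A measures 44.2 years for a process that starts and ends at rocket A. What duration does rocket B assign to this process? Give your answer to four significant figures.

Transform rocket A's velocity into rocket B's frame: (0.7274 + 0.9245)/(1 + 0.7274·0.9245) = 1.6519/1.6724813, so the relative speed is 0.98769c.
At |u| = 0.98769c, γ = (1 − 0.975532)^(−1/2) = 6.3929.
Rocket A's interval is proper; time dilation gives Δt_B = γΔτ = 6.3929 × 44.2 years = 282.6 years.

282.6 years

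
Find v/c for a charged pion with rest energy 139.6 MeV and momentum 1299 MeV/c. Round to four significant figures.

0.9943

pc/(mc²) = 1299/139.6 = 9.3052 = βγ = β/√(1−β²).
So β² = x²/(1 + x²) with x = 9.3052: x² = 86.5867, β² = 86.5867/87.5867 = 0.988583, β = 0.9943.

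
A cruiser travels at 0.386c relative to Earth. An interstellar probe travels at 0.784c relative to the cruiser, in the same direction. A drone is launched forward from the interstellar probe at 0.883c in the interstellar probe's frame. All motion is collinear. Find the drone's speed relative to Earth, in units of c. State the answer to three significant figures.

Compose velocities in two stages. Stage 1 (into S'): u₁ = (0.883+0.784)/(1+0.883×0.784) = 0.98507.
Stage 2 (into S): u = (0.98507+0.386)/(1+0.98507×0.386) = 0.99336, so the speed is 0.993c.

0.993c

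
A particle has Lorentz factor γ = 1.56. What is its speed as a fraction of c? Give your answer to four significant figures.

β = √(1 − 1/γ²) = √(1 − 1/2.4336) = √0.589086 = 0.7675.

0.7675c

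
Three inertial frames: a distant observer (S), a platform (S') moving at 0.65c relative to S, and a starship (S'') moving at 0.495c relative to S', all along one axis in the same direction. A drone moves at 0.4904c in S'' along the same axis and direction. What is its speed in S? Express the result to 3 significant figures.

First combine the drone and starship (S''→S'): u₁ = (0.4904 + 0.495)/(1 + 0.4904×0.495) = 0.9854/1.242748 = 0.79292.
Then combine with the platform (S'→S): u = (0.79292 + 0.65)/(1 + 0.79292×0.65) = 1.44292/1.515398 = 0.95217.

0.952c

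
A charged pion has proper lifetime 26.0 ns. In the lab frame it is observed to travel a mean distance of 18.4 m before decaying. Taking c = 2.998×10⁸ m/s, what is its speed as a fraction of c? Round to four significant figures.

Let x = d/(cτ) = 18.40 m / (2.998×10⁸ m/s × 2.600×10^-8 s) = 2.3605. Since d = βγcτ, x = βγ = β/√(1−β²).
Solving: β² = x²/(1+x²) = 5.57196/6.57196 = 0.847838, so β = 0.9208.

0.9208c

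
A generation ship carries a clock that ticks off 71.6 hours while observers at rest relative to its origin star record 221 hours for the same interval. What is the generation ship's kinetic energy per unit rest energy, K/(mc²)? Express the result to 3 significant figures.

The time-dilation ratio gives γ = 221/71.6 = 3.08659.
Since K = (γ−1)mc², K/(mc²) = 3.08659 − 1 = 2.09.

2.09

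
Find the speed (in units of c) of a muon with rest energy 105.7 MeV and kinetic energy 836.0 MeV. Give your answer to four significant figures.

γ = 1 + K/(mc²) = 1 + 836.0/105.7 = 8.9092.
β = √(1 − 1/γ²) = √(1 − 0.0125986) = √0.9874014 = 0.9937.

0.9937c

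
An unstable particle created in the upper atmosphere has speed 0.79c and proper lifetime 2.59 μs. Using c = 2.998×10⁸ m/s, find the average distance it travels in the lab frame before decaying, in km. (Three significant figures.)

1.00 km

γ = 1/√(1 − β²) = 1/√(1 − 0.6241) = 1/√0.3759 = 1/0.613107 = 1.631.
Lab-frame lifetime: Δt = γτ = 1.631 × 2.59 μs = 4.2243 μs.
Distance: d = vΔt = 0.79 × 2.998×10⁸ m/s × 4.2243×10^-6 s = 1000 m = 1.00 km.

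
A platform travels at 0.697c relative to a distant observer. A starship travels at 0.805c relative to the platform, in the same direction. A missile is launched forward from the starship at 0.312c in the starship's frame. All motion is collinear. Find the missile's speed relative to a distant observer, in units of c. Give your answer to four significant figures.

Apply u = (u'+v)/(1+u'v) twice. Missile in the platform frame: (0.312+0.805)/(1+0.312·0.805) = 1.117/1.25116 = 0.89277c.
That velocity, transformed to the rest frame of a distant observer: (0.89277+0.697)/(1+0.89277·0.697) = 1.58977/1.62226069 = 0.97997c.

0.9800c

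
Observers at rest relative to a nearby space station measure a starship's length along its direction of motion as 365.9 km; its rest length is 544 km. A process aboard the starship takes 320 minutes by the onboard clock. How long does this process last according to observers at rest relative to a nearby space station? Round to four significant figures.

From L = L₀/γ: γ = 544/365.9 = 1.48675.
Δt = γΔτ = 1.48675 × 320 = 475.8 minutes.

475.8 minutes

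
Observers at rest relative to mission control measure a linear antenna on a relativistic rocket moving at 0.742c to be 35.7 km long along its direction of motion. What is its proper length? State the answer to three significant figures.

53.3 km

γ = 1/√(1 − β²) = 1/√(1 − 0.550564) = 1/√0.449436 = 1/0.6704 = 1.4916.
Proper length: L₀ = γ·L = 1.4916 × 35.7 = 53.3 km.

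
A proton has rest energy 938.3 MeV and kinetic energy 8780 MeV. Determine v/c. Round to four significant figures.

γ = 1 + K/(mc²) = 1 + 8780/938.3 = 10.357.
β = √(1 − 1/γ²) = √(1 − 0.00932249) = √0.99067751 = 0.9953.

0.9953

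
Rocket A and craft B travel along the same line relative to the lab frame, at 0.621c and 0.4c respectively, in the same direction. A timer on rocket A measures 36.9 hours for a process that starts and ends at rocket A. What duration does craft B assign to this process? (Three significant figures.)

38.6 hours

Transform rocket A's velocity into craft B's frame: (0.621 − 0.4)/(1 − 0.621·0.4) = 0.221/0.7516, so the relative speed is 0.29404c.
γ for this relative speed: γ = 1/√(1 − 0.0864595) = 1.0463.
The clock on rocket A records proper time, so craft B measures Δt = γΔτ = 1.0463 × 36.9 = 38.6 hours.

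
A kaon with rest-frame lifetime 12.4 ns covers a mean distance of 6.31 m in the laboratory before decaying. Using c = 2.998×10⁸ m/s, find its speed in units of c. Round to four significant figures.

Let x = d/(cτ) = 6.310 m / (2.998×10⁸ m/s × 1.240×10^-8 s) = 1.6974. Since d = βγcτ, x = βγ = β/√(1−β²).
Solving: β² = x²/(1+x²) = 2.88117/3.88117 = 0.742346, so β = 0.8616.

0.8616c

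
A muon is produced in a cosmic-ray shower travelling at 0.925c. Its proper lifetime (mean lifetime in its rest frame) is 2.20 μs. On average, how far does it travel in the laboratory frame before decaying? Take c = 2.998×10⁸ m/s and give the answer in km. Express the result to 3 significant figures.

β² = 0.855625, so γ = 1/√0.144375 = 2.6318.
Lab-frame lifetime: Δt = γτ = 2.6318 × 2.20 μs = 5.79 μs.
Distance: d = vΔt = 0.925 × 2.998×10⁸ m/s × 5.7900×10^-6 s = 1610 m = 1.61 km.

1.61 km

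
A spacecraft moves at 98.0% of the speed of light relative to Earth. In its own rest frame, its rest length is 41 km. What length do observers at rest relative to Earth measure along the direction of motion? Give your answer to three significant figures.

β² = 0.9604, so γ = 1/√0.0396 = 5.0252.
Along the direction of motion the measured length is L₀/γ = 41/5.0252 = 8.16 km.

8.16 km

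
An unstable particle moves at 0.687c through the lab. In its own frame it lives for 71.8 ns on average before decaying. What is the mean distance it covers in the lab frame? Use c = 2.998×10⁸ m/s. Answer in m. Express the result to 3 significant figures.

γ = 1/√(1 − β²) = 1/√(1 − 0.471969) = 1/√0.528031 = 1/0.726657 = 1.3762.
Lab-frame lifetime: Δt = γτ = 1.3762 × 71.8 ns = 98.811 ns.
Distance: d = vΔt = 0.687 × 2.998×10⁸ m/s × 9.8811×10^-8 s = 20.4 m.

20.4 m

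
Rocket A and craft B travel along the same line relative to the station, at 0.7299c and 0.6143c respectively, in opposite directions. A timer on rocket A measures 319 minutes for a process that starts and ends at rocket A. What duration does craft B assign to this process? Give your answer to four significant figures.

856.6 minutes

Speed of rocket A in craft B's frame: u = (v_A + v_B)/(1 + v_A v_B/c²) = (0.7299 + 0.6143)/(1 + 0.7299×0.6143) = 1.3442/1.44837757 = 0.92807; |u| = 0.92807c.
At |u| = 0.92807c, γ = (1 − 0.861314)^(−1/2) = 2.6852.
Rocket A's interval is proper; time dilation gives Δt_B = γΔτ = 2.6852 × 319 minutes = 856.6 minutes.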